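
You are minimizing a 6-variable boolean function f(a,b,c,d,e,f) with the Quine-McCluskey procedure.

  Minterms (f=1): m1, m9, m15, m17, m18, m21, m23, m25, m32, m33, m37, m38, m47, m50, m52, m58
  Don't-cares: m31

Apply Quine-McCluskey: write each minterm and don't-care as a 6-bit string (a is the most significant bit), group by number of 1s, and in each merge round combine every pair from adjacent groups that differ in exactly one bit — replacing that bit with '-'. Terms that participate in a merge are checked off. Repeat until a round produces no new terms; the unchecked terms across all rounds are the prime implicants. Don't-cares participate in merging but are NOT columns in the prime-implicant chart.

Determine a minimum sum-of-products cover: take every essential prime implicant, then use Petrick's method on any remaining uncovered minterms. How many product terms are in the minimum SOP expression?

9

[col 0] 000001*, 001001*, 001111*, 010001*, 010010*, 010101*, 010111*, 011001*, 011111*, 100000*, 100001*, 100101*, 100110, 101111*, 110010*, 110100, 111010*
[col 1] -00001, -01111, -10010, 0-0001*, 0-1001*, 0-1111, 00-001*, 01-001*, 01-111, 010-01, 0101-1, 100-01, 10000-, 11-010
[col 2] 0--001
Prime implicants: -00001, -01111, -10010, 0--001, 0-1111, 01-111, 010-01, 0101-1, 100-01, 10000-, 100110, 11-010, 110100
PI chart (minterm → PIs covering it):
  1 | -00001,0--001
  9 | 0--001  (sole → essential)
  15 | -01111,0-1111
  17 | 0--001,010-01
  18 | -10010  (sole → essential)
  21 | 010-01,0101-1
  23 | 01-111,0101-1
  25 | 0--001  (sole → essential)
  32 | 10000-  (sole → essential)
  33 | -00001,100-01,10000-
  37 | 100-01  (sole → essential)
  38 | 100110  (sole → essential)
  47 | -01111  (sole → essential)
  50 | -10010,11-010
  52 | 110100  (sole → essential)
  58 | 11-010  (sole → essential)
Essential prime implicants: -01111, -10010, 0--001, 100-01, 10000-, 100110, 11-010, 110100
Petrick residual → 0101-1
Minimum SOP uses 9 PIs: b'cdef + bc'd'ef' + a'd'e'f + a'bc'df + ab'c'e'f + ab'c'd'e' + ab'c'def' + abd'ef' + abc'de'f'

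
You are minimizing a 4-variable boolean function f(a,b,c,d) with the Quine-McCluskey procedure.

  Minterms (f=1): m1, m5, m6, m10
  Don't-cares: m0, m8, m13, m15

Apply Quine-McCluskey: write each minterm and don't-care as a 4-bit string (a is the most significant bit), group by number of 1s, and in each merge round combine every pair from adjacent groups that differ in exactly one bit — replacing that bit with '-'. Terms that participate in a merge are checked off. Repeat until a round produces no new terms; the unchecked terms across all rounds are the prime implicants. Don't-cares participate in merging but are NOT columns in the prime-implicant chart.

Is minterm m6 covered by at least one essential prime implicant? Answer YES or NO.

[col 0] 0000*, 0001*, 0101*, 0110, 1000*, 1010*, 1101*, 1111*
[col 1] -000, -101, 0-01, 000-, 10-0, 11-1
Prime implicants: -000, -101, 0-01, 000-, 0110, 10-0, 11-1
PI chart (minterm → PIs covering it):
  1 | 0-01,000-
  5 | -101,0-01
  6 | 0110  (sole → essential)
  10 | 10-0  (sole → essential)
Essential prime implicants: 0110, 10-0

YES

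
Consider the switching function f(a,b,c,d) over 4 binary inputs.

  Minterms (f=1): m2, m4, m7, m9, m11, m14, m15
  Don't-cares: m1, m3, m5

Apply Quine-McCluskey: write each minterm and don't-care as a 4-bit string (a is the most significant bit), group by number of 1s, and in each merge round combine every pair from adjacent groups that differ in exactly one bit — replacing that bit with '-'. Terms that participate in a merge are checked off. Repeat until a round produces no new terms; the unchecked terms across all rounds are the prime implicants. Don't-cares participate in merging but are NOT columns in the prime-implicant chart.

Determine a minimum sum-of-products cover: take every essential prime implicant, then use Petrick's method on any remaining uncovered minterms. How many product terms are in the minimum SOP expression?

5

Round 0: 0001✓ 0010✓ 0011✓ 0100✓ 0101✓ 0111✓ 1001✓ 1011✓ 1110✓ 1111✓
Round 1: -001✓ -011✓ -111✓ 0-01✓ 0-11✓ 00-1✓ 001- 01-1✓ 010- 1-11✓ 10-1✓ 111-
Round 2: --11 -0-1 0--1
PIs = {--11, -0-1, 0--1, 001-, 010-, 111-}
Coverage chart:
  m2: 001- ←essential
  m4: 010- ←essential
  m7: --11,0--1
  m9: -0-1 ←essential
  m11: --11,-0-1
  m14: 111- ←essential
  m15: --11,111-
Essential: -0-1, 001-, 010-, 111-
Petrick residual → --11
Min cover (5 terms): cd + b'd + a'b'c + a'bc' + abc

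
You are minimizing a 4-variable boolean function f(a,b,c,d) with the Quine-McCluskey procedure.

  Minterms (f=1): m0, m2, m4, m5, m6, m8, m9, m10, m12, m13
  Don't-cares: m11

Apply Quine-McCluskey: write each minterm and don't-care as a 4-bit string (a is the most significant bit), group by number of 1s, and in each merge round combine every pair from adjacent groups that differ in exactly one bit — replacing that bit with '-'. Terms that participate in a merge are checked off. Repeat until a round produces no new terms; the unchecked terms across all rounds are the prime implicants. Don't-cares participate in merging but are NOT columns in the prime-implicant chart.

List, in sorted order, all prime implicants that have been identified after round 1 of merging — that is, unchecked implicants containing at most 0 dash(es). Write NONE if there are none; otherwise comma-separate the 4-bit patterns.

NONE

Round 0: 0000✓ 0010✓ 0100✓ 0101✓ 0110✓ 1000✓ 1001✓ 1010✓ 1011✓ 1100✓ 1101✓
Round 1: -000✓ -010✓ -100✓ -101✓ 0-00✓ 0-10✓ 00-0✓ 01-0✓ 010-✓ 1-00✓ 1-01✓ 10-0✓ 10-1✓ 100-✓ 101-✓ 110-✓
Round 2: --00 -0-0 -10- 0--0 1-0- 10--
PIs = {--00, -0-0, -10-, 0--0, 1-0-, 10--}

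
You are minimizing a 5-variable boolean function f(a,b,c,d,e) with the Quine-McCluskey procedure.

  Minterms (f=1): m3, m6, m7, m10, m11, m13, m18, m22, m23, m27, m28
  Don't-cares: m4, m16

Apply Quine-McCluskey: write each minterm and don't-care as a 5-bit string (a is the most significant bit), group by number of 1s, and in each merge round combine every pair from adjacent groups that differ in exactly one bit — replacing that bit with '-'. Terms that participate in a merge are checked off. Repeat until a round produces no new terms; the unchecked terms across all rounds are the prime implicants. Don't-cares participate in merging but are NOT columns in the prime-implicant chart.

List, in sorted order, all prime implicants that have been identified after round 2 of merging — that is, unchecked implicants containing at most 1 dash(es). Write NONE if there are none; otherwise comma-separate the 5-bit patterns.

-1011, 0-011, 00-11, 001-0, 0101-, 01101, 10-10, 100-0, 11100

size-2^0 implicants → 00011(✓)  00100(✓)  00110(✓)  00111(✓)  01010(✓)  01011(✓)  01101  10000(✓)  10010(✓)  10110(✓)  10111(✓)  11011(✓)  11100
size-2^1 implicants → -0110(✓)  -0111(✓)  -1011  0-011  00-11  001-0  0011-(✓)  0101-  10-10  100-0  1011-(✓)
size-2^2 implicants → -011-
Unchecked terms (primes): -011-, -1011, 0-011, 00-11, 001-0, 0101-, 01101, 10-10, 100-0, 11100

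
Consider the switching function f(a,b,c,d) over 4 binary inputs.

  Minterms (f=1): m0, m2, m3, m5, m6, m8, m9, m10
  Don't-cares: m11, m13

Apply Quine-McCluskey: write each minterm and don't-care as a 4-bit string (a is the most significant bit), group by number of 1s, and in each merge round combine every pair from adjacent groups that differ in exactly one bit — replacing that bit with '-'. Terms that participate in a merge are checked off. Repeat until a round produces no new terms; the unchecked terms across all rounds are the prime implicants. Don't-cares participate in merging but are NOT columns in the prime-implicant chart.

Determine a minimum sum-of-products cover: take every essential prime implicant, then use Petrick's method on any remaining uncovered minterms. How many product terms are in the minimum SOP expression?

size-2^0 implicants → 0000(✓)  0010(✓)  0011(✓)  0101(✓)  0110(✓)  1000(✓)  1001(✓)  1010(✓)  1011(✓)  1101(✓)
size-2^1 implicants → -000(✓)  -010(✓)  -011(✓)  -101  0-10  00-0(✓)  001-(✓)  1-01  10-0(✓)  10-1(✓)  100-(✓)  101-(✓)
size-2^2 implicants → -0-0  -01-  10--
Unchecked terms (primes): -0-0, -01-, -101, 0-10, 1-01, 10--
Minterm coverage:
  m0 ⊆ -0-0 [E]
  m2 ⊆ -0-0,-01-,0-10
  m3 ⊆ -01- [E]
  m5 ⊆ -101 [E]
  m6 ⊆ 0-10 [E]
  m8 ⊆ -0-0,10--
  m9 ⊆ 1-01,10--
  m10 ⊆ -0-0,-01-,10--
E = {-0-0, -01-, -101, 0-10}
Petrick residual → 1-01
Cover = b'd' + b'c + bc'd + a'cd' + ac'd  |cover|=5

5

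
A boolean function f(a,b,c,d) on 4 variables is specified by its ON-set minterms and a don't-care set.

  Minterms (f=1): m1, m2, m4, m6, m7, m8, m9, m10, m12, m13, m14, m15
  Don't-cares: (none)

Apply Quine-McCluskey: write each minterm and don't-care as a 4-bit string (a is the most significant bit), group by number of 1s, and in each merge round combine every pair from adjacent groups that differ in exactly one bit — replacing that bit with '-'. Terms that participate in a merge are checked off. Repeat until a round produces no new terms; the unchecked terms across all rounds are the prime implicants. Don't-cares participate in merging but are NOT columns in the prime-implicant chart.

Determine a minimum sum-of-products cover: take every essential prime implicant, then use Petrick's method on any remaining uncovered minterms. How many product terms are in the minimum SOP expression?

5

[col 0] 0001*, 0010*, 0100*, 0110*, 0111*, 1000*, 1001*, 1010*, 1100*, 1101*, 1110*, 1111*
[col 1] -001, -010*, -100*, -110*, -111*, 0-10*, 01-0*, 011-*, 1-00*, 1-01*, 1-10*, 10-0*, 100-*, 11-0*, 11-1*, 110-*, 111-*
[col 2] --10, -1-0, -11-, 1--0, 1-0-, 11--
Prime implicants: --10, -001, -1-0, -11-, 1--0, 1-0-, 11--
PI chart (minterm → PIs covering it):
  1 | -001  (sole → essential)
  2 | --10  (sole → essential)
  4 | -1-0  (sole → essential)
  6 | --10,-1-0,-11-
  7 | -11-  (sole → essential)
  8 | 1--0,1-0-
  9 | -001,1-0-
  10 | --10,1--0
  12 | -1-0,1--0,1-0-,11--
  13 | 1-0-,11--
  14 | --10,-1-0,-11-,1--0,11--
  15 | -11-,11--
Essential prime implicants: --10, -001, -1-0, -11-
Petrick residual → 1-0-
Minimum SOP uses 5 PIs: cd' + b'c'd + bd' + bc + ac'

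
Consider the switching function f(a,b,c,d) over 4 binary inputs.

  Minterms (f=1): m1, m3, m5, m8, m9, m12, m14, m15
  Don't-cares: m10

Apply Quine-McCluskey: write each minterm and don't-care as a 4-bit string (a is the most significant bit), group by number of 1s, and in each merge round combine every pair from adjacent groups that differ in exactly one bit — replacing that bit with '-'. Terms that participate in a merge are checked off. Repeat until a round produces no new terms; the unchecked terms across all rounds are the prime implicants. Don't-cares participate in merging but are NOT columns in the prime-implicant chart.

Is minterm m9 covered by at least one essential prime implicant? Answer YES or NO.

Round 0: 0001✓ 0011✓ 0101✓ 1000✓ 1001✓ 1010✓ 1100✓ 1110✓ 1111✓
Round 1: -001 0-01 00-1 1-00✓ 1-10✓ 10-0✓ 100- 11-0✓ 111-
Round 2: 1--0
PIs = {-001, 0-01, 00-1, 1--0, 100-, 111-}
Coverage chart:
  m1: -001,0-01,00-1
  m3: 00-1 ←essential
  m5: 0-01 ←essential
  m8: 1--0,100-
  m9: -001,100-
  m12: 1--0 ←essential
  m14: 1--0,111-
  m15: 111- ←essential
Essential: 0-01, 00-1, 1--0, 111-

NO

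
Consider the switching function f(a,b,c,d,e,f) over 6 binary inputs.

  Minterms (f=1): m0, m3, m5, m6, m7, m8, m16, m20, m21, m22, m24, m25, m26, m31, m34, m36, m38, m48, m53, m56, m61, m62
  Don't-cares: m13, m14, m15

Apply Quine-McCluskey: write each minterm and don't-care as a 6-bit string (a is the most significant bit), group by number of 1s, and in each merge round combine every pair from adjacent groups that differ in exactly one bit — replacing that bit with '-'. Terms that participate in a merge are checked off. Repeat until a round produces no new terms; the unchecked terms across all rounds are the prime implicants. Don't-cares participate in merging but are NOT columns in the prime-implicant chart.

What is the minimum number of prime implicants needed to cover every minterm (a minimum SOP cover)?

[col 0] 000000*, 000011*, 000101*, 000110*, 000111*, 001000*, 001101*, 001110*, 001111*, 010000*, 010100*, 010101*, 010110*, 011000*, 011001*, 011010*, 011111*, 100010*, 100100*, 100110*, 110000*, 110101*, 111000*, 111101*, 111110
[col 1] -00110, -10000*, -10101, -11000*, 0-0000*, 0-0101, 0-0110, 0-1000*, 0-1111, 00-000*, 00-101*, 00-110*, 00-111*, 000-11, 0001-1*, 00011-*, 0011-1*, 00111-*, 01-000*, 010-00, 0101-0, 01010-, 0110-0, 01100-, 100-10, 1001-0, 11-000*, 11-101
[col 2] -1-000, 0--000, 00-1-1, 00-11-
Prime implicants: -00110, -1-000, -10101, 0--000, 0-0101, 0-0110, 0-1111, 00-1-1, 00-11-, 000-11, 010-00, 0101-0, 01010-, 0110-0, 01100-, 100-10, 1001-0, 11-101, 111110
PI chart (minterm → PIs covering it):
  0 | 0--000  (sole → essential)
  3 | 000-11  (sole → essential)
  5 | 0-0101,00-1-1
  6 | -00110,0-0110,00-11-
  7 | 00-1-1,00-11-,000-11
  8 | 0--000  (sole → essential)
  16 | -1-000,0--000,010-00
  20 | 010-00,0101-0,01010-
  21 | -10101,0-0101,01010-
  22 | 0-0110,0101-0
  24 | -1-000,0--000,0110-0,01100-
  25 | 01100-  (sole → essential)
  26 | 0110-0  (sole → essential)
  31 | 0-1111  (sole → essential)
  34 | 100-10  (sole → essential)
  36 | 1001-0  (sole → essential)
  38 | -00110,100-10,1001-0
  48 | -1-000  (sole → essential)
  53 | -10101,11-101
  56 | -1-000  (sole → essential)
  61 | 11-101  (sole → essential)
  62 | 111110  (sole → essential)
Essential prime implicants: -1-000, 0--000, 0-1111, 000-11, 0110-0, 01100-, 100-10, 1001-0, 11-101, 111110
Petrick residual → -00110, 0-0101, 0101-0
Minimum SOP uses 13 PIs: b'c'def' + bd'e'f' + a'd'e'f' + a'c'de'f + a'cdef + a'b'c'ef + a'bc'df' + a'bcd'f' + a'bcd'e' + ab'c'ef' + ab'c'df' + abde'f + abcdef'

13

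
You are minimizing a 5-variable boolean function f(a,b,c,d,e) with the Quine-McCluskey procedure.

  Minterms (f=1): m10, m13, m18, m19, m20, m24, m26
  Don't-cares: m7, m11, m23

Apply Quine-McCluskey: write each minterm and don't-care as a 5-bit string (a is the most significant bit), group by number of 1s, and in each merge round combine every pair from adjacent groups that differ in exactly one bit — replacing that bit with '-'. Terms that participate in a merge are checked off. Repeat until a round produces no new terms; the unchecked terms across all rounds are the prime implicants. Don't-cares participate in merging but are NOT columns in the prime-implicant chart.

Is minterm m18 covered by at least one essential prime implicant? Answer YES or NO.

[col 0] 00111*, 01010*, 01011*, 01101, 10010*, 10011*, 10100, 10111*, 11000*, 11010*
[col 1] -0111, -1010, 0101-, 1-010, 10-11, 1001-, 110-0
Prime implicants: -0111, -1010, 0101-, 01101, 1-010, 10-11, 1001-, 10100, 110-0
PI chart (minterm → PIs covering it):
  10 | -1010,0101-
  13 | 01101  (sole → essential)
  18 | 1-010,1001-
  19 | 10-11,1001-
  20 | 10100  (sole → essential)
  24 | 110-0  (sole → essential)
  26 | -1010,1-010,110-0
Essential prime implicants: 01101, 10100, 110-0

NO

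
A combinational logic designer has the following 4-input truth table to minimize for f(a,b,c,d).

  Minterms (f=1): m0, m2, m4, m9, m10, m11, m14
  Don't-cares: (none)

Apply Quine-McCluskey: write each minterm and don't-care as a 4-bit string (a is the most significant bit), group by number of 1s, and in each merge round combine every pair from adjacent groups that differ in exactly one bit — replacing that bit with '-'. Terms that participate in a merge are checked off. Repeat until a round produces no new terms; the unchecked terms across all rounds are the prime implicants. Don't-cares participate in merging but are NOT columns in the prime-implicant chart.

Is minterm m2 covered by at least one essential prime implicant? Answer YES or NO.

size-2^0 implicants → 0000(✓)  0010(✓)  0100(✓)  1001(✓)  1010(✓)  1011(✓)  1110(✓)
size-2^1 implicants → -010  0-00  00-0  1-10  10-1  101-
Unchecked terms (primes): -010, 0-00, 00-0, 1-10, 10-1, 101-
Minterm coverage:
  m0 ⊆ 0-00,00-0
  m2 ⊆ -010,00-0
  m4 ⊆ 0-00 [E]
  m9 ⊆ 10-1 [E]
  m10 ⊆ -010,1-10,101-
  m11 ⊆ 10-1,101-
  m14 ⊆ 1-10 [E]
E = {0-00, 1-10, 10-1}

NO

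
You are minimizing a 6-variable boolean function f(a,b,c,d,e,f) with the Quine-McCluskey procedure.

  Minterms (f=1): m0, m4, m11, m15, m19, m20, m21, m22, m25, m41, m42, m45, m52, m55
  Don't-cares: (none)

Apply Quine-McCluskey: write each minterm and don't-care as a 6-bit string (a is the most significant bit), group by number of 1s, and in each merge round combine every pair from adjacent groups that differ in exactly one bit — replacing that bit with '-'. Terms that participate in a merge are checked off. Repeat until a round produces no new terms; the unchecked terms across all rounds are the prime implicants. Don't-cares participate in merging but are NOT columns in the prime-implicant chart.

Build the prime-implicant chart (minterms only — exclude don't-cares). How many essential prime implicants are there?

size-2^0 implicants → 000000(✓)  000100(✓)  001011(✓)  001111(✓)  010011  010100(✓)  010101(✓)  010110(✓)  011001  101001(✓)  101010  101101(✓)  110100(✓)  110111
size-2^1 implicants → -10100  0-0100  000-00  001-11  0101-0  01010-  101-01
Unchecked terms (primes): -10100, 0-0100, 000-00, 001-11, 010011, 0101-0, 01010-, 011001, 101-01, 101010, 110111
Minterm coverage:
  m0 ⊆ 000-00 [E]
  m4 ⊆ 0-0100,000-00
  m11 ⊆ 001-11 [E]
  m15 ⊆ 001-11 [E]
  m19 ⊆ 010011 [E]
  m20 ⊆ -10100,0-0100,0101-0,01010-
  m21 ⊆ 01010- [E]
  m22 ⊆ 0101-0 [E]
  m25 ⊆ 011001 [E]
  m41 ⊆ 101-01 [E]
  m42 ⊆ 101010 [E]
  m45 ⊆ 101-01 [E]
  m52 ⊆ -10100 [E]
  m55 ⊆ 110111 [E]
E = {-10100, 000-00, 001-11, 010011, 0101-0, 01010-, 011001, 101-01, 101010, 110111}

10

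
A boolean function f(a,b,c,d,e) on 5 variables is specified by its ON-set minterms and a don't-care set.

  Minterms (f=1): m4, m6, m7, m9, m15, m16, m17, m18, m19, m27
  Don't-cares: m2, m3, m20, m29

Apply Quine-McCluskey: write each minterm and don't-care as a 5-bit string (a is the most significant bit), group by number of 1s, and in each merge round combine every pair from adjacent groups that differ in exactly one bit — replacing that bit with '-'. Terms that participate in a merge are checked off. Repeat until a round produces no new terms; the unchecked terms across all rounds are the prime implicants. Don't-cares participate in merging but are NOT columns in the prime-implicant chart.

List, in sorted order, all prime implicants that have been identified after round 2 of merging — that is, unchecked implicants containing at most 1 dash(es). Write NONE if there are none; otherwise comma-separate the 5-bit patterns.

size-2^0 implicants → 00010(✓)  00011(✓)  00100(✓)  00110(✓)  00111(✓)  01001  01111(✓)  10000(✓)  10001(✓)  10010(✓)  10011(✓)  10100(✓)  11011(✓)  11101
size-2^1 implicants → -0010(✓)  -0011(✓)  -0100  0-111  00-10(✓)  00-11(✓)  0001-(✓)  001-0  0011-(✓)  1-011  10-00  100-0(✓)  100-1(✓)  1000-(✓)  1001-(✓)
size-2^2 implicants → -001-  00-1-  100--
Unchecked terms (primes): -001-, -0100, 0-111, 00-1-, 001-0, 01001, 1-011, 10-00, 100--, 11101

-0100, 0-111, 001-0, 01001, 1-011, 10-00, 11101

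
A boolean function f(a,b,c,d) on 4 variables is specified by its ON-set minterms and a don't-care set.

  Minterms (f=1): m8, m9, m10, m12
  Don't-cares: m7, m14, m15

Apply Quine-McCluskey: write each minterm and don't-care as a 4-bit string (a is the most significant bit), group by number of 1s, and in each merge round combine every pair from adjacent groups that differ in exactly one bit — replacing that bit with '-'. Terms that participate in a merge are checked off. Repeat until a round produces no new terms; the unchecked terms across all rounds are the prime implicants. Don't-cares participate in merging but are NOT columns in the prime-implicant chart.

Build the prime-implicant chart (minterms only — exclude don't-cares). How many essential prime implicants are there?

size-2^0 implicants → 0111(✓)  1000(✓)  1001(✓)  1010(✓)  1100(✓)  1110(✓)  1111(✓)
size-2^1 implicants → -111  1-00(✓)  1-10(✓)  10-0(✓)  100-  11-0(✓)  111-
size-2^2 implicants → 1--0
Unchecked terms (primes): -111, 1--0, 100-, 111-
Minterm coverage:
  m8 ⊆ 1--0,100-
  m9 ⊆ 100- [E]
  m10 ⊆ 1--0 [E]
  m12 ⊆ 1--0 [E]
E = {1--0, 100-}

2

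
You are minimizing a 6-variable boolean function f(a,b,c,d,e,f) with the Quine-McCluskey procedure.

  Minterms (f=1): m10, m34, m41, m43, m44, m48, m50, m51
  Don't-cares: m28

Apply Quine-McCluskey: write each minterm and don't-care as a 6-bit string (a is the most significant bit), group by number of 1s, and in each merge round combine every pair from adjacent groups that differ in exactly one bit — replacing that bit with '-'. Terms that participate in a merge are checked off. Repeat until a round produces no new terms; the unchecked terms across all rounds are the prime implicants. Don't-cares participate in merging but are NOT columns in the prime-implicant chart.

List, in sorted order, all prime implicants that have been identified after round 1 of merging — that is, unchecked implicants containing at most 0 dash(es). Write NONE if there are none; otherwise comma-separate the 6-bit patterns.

001010, 011100, 101100

Round 0: 001010 011100 100010✓ 101001✓ 101011✓ 101100 110000✓ 110010✓ 110011✓
Round 1: 1-0010 1010-1 1100-0 11001-
PIs = {001010, 011100, 1-0010, 1010-1, 101100, 1100-0, 11001-}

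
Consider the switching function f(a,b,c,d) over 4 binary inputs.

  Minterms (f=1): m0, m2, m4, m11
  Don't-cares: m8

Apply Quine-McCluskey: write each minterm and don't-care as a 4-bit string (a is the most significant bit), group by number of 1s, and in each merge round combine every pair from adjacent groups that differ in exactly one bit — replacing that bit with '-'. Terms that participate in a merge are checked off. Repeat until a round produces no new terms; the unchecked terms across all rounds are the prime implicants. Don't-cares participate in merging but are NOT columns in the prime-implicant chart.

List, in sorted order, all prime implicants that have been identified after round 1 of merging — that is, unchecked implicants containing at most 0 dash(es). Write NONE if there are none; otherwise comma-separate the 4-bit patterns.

1011

size-2^0 implicants → 0000(✓)  0010(✓)  0100(✓)  1000(✓)  1011
size-2^1 implicants → -000  0-00  00-0
Unchecked terms (primes): -000, 0-00, 00-0, 1011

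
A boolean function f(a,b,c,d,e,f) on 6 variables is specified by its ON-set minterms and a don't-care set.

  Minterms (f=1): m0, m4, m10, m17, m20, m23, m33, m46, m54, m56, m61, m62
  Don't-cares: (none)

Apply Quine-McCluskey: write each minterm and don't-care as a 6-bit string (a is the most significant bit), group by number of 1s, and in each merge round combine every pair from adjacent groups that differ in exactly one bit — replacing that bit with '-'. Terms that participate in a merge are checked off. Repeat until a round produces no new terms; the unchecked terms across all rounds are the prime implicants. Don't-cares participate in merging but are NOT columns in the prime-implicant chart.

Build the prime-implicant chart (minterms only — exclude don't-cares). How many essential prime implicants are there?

10

Round 0: 000000✓ 000100✓ 001010 010001 010100✓ 010111 100001 101110✓ 110110✓ 111000 111101 111110✓
Round 1: 0-0100 000-00 1-1110 11-110
PIs = {0-0100, 000-00, 001010, 010001, 010111, 1-1110, 100001, 11-110, 111000, 111101}
Coverage chart:
  m0: 000-00 ←essential
  m4: 0-0100,000-00
  m10: 001010 ←essential
  m17: 010001 ←essential
  m20: 0-0100 ←essential
  m23: 010111 ←essential
  m33: 100001 ←essential
  m46: 1-1110 ←essential
  m54: 11-110 ←essential
  m56: 111000 ←essential
  m61: 111101 ←essential
  m62: 1-1110,11-110
Essential: 0-0100, 000-00, 001010, 010001, 010111, 1-1110, 100001, 11-110, 111000, 111101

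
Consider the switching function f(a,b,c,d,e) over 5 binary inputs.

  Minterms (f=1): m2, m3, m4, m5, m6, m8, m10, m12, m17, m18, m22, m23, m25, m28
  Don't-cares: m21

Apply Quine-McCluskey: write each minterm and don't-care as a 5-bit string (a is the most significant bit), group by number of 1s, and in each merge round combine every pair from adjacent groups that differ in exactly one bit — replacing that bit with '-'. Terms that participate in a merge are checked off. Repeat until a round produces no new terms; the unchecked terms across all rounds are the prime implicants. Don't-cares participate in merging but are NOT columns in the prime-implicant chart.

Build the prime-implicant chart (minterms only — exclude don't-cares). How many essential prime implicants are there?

4

[col 0] 00010*, 00011*, 00100*, 00101*, 00110*, 01000*, 01010*, 01100*, 10001*, 10010*, 10101*, 10110*, 10111*, 11001*, 11100*
[col 1] -0010*, -0101, -0110*, -1100, 0-010, 0-100, 00-10*, 0001-, 001-0, 0010-, 01-00, 010-0, 1-001, 10-01, 10-10*, 101-1, 1011-
[col 2] -0-10
Prime implicants: -0-10, -0101, -1100, 0-010, 0-100, 0001-, 001-0, 0010-, 01-00, 010-0, 1-001, 10-01, 101-1, 1011-
PI chart (minterm → PIs covering it):
  2 | -0-10,0-010,0001-
  3 | 0001-  (sole → essential)
  4 | 0-100,001-0,0010-
  5 | -0101,0010-
  6 | -0-10,001-0
  8 | 01-00,010-0
  10 | 0-010,010-0
  12 | -1100,0-100,01-00
  17 | 1-001,10-01
  18 | -0-10  (sole → essential)
  22 | -0-10,1011-
  23 | 101-1,1011-
  25 | 1-001  (sole → essential)
  28 | -1100  (sole → essential)
Essential prime implicants: -0-10, -1100, 0001-, 1-001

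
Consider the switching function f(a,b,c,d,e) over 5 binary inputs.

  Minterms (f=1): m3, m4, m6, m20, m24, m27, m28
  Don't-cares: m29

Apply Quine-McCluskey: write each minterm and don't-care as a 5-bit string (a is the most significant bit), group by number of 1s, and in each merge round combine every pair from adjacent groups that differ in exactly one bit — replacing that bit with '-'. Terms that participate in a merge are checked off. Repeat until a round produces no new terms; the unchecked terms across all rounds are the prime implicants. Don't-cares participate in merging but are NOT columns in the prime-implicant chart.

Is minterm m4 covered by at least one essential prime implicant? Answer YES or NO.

YES

Round 0: 00011 00100✓ 00110✓ 10100✓ 11000✓ 11011 11100✓ 11101✓
Round 1: -0100 001-0 1-100 11-00 1110-
PIs = {-0100, 00011, 001-0, 1-100, 11-00, 11011, 1110-}
Coverage chart:
  m3: 00011 ←essential
  m4: -0100,001-0
  m6: 001-0 ←essential
  m20: -0100,1-100
  m24: 11-00 ←essential
  m27: 11011 ←essential
  m28: 1-100,11-00,1110-
Essential: 00011, 001-0, 11-00, 11011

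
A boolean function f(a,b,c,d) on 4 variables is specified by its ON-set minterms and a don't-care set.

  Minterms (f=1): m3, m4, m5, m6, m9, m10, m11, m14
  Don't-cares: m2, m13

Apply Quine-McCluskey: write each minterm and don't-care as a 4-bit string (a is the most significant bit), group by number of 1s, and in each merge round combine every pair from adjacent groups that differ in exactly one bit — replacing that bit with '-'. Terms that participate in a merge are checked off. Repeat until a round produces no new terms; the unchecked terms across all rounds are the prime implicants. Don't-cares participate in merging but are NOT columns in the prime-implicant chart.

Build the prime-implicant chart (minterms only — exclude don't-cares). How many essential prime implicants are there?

2

[col 0] 0010*, 0011*, 0100*, 0101*, 0110*, 1001*, 1010*, 1011*, 1101*, 1110*
[col 1] -010*, -011*, -101, -110*, 0-10*, 001-*, 01-0, 010-, 1-01, 1-10*, 10-1, 101-*
[col 2] --10, -01-
Prime implicants: --10, -01-, -101, 01-0, 010-, 1-01, 10-1
PI chart (minterm → PIs covering it):
  3 | -01-  (sole → essential)
  4 | 01-0,010-
  5 | -101,010-
  6 | --10,01-0
  9 | 1-01,10-1
  10 | --10,-01-
  11 | -01-,10-1
  14 | --10  (sole → essential)
Essential prime implicants: --10, -01-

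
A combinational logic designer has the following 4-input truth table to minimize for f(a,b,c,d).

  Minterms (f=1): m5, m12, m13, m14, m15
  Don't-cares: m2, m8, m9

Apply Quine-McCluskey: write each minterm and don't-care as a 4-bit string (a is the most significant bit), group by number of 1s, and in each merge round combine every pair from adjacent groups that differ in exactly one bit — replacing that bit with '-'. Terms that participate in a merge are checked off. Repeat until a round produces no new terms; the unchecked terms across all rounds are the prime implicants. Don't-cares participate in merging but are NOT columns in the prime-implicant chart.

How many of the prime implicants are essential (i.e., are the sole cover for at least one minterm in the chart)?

[col 0] 0010, 0101*, 1000*, 1001*, 1100*, 1101*, 1110*, 1111*
[col 1] -101, 1-00*, 1-01*, 100-*, 11-0*, 11-1*, 110-*, 111-*
[col 2] 1-0-, 11--
Prime implicants: -101, 0010, 1-0-, 11--
PI chart (minterm → PIs covering it):
  5 | -101  (sole → essential)
  12 | 1-0-,11--
  13 | -101,1-0-,11--
  14 | 11--  (sole → essential)
  15 | 11--  (sole → essential)
Essential prime implicants: -101, 11--

2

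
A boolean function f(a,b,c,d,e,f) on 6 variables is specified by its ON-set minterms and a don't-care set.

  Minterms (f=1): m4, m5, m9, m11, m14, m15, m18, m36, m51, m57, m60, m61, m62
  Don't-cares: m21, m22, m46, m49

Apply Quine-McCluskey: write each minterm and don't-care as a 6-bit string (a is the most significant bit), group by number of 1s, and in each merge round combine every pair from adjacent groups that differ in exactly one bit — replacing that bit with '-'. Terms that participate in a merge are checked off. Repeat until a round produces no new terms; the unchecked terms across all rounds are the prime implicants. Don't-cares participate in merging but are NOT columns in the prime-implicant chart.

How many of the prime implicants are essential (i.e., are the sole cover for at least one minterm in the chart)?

size-2^0 implicants → 000100(✓)  000101(✓)  001001(✓)  001011(✓)  001110(✓)  001111(✓)  010010(✓)  010101(✓)  010110(✓)  100100(✓)  101110(✓)  110001(✓)  110011(✓)  111001(✓)  111100(✓)  111101(✓)  111110(✓)
size-2^1 implicants → -00100  -01110  0-0101  00010-  001-11  0010-1  00111-  010-10  1-1110  11-001  1100-1  111-01  1111-0  11110-
Unchecked terms (primes): -00100, -01110, 0-0101, 00010-, 001-11, 0010-1, 00111-, 010-10, 1-1110, 11-001, 1100-1, 111-01, 1111-0, 11110-
Minterm coverage:
  m4 ⊆ -00100,00010-
  m5 ⊆ 0-0101,00010-
  m9 ⊆ 0010-1 [E]
  m11 ⊆ 001-11,0010-1
  m14 ⊆ -01110,00111-
  m15 ⊆ 001-11,00111-
  m18 ⊆ 010-10 [E]
  m36 ⊆ -00100 [E]
  m51 ⊆ 1100-1 [E]
  m57 ⊆ 11-001,111-01
  m60 ⊆ 1111-0,11110-
  m61 ⊆ 111-01,11110-
  m62 ⊆ 1-1110,1111-0
E = {-00100, 0010-1, 010-10, 1100-1}

4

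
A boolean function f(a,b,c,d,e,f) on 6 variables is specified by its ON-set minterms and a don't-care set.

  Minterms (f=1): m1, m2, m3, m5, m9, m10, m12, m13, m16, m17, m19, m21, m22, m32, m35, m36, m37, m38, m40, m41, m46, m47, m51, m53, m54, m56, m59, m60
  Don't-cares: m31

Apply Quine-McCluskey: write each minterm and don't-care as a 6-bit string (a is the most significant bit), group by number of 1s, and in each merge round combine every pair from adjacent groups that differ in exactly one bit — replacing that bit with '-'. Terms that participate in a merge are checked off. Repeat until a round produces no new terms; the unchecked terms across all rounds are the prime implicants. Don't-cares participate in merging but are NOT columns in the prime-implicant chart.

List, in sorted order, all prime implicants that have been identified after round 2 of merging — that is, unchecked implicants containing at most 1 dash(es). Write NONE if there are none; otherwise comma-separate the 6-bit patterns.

-01001, -10110, 00-010, 00001-, 00110-, 01000-, 011111, 1-0110, 1-1000, 10-000, 10-110, 100-00, 1001-0, 10010-, 10100-, 10111-, 11-011, 111-00

[col 0] 000001*, 000010*, 000011*, 000101*, 001001*, 001010*, 001100*, 001101*, 010000*, 010001*, 010011*, 010101*, 010110*, 011111, 100000*, 100011*, 100100*, 100101*, 100110*, 101000*, 101001*, 101110*, 101111*, 110011*, 110101*, 110110*, 111000*, 111011*, 111100*
[col 1] -00011*, -00101*, -01001, -10011*, -10101*, -10110, 0-0001*, 0-0011*, 0-0101*, 00-001*, 00-010, 00-101*, 000-01*, 0000-1*, 00001-, 001-01*, 00110-, 010-01*, 0100-1*, 01000-, 1-0011*, 1-0101*, 1-0110, 1-1000, 10-000, 10-110, 100-00, 1001-0, 10010-, 10100-, 10111-, 11-011, 111-00
[col 2] --0011, --0101, 0-0-01, 0-00-1, 00--01
Prime implicants: --0011, --0101, -01001, -10110, 0-0-01, 0-00-1, 00--01, 00-010, 00001-, 00110-, 01000-, 011111, 1-0110, 1-1000, 10-000, 10-110, 100-00, 1001-0, 10010-, 10100-, 10111-, 11-011, 111-00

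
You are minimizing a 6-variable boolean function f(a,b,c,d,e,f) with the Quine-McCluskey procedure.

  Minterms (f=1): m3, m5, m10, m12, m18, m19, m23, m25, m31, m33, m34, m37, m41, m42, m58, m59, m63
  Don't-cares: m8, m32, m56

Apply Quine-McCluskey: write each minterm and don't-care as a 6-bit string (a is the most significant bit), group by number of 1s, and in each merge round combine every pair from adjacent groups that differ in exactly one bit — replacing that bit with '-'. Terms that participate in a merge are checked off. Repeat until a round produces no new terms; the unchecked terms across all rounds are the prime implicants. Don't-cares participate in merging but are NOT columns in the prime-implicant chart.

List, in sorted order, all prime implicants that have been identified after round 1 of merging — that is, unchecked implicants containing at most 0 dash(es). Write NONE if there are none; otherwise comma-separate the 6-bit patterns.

size-2^0 implicants → 000011(✓)  000101(✓)  001000(✓)  001010(✓)  001100(✓)  010010(✓)  010011(✓)  010111(✓)  011001  011111(✓)  100000(✓)  100001(✓)  100010(✓)  100101(✓)  101001(✓)  101010(✓)  111000(✓)  111010(✓)  111011(✓)  111111(✓)
size-2^1 implicants → -00101  -01010  -11111  0-0011  001-00  0010-0  01-111  010-11  01001-  1-1010  10-001  10-010  100-01  1000-0  10000-  111-11  1110-0  11101-
Unchecked terms (primes): -00101, -01010, -11111, 0-0011, 001-00, 0010-0, 01-111, 010-11, 01001-, 011001, 1-1010, 10-001, 10-010, 100-01, 1000-0, 10000-, 111-11, 1110-0, 11101-

011001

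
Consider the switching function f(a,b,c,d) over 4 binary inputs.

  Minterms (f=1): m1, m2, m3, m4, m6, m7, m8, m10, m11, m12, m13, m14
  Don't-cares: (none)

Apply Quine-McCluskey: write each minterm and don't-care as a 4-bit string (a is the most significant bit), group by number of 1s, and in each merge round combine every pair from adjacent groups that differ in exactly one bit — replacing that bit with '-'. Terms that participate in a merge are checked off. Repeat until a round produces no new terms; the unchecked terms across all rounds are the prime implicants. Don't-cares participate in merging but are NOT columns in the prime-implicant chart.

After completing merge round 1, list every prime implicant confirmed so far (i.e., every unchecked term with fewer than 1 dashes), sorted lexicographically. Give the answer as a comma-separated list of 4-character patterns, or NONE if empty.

[col 0] 0001*, 0010*, 0011*, 0100*, 0110*, 0111*, 1000*, 1010*, 1011*, 1100*, 1101*, 1110*
[col 1] -010*, -011*, -100*, -110*, 0-10*, 0-11*, 00-1, 001-*, 01-0*, 011-*, 1-00*, 1-10*, 10-0*, 101-*, 11-0*, 110-
[col 2] --10, -01-, -1-0, 0-1-, 1--0
Prime implicants: --10, -01-, -1-0, 0-1-, 00-1, 1--0, 110-

NONE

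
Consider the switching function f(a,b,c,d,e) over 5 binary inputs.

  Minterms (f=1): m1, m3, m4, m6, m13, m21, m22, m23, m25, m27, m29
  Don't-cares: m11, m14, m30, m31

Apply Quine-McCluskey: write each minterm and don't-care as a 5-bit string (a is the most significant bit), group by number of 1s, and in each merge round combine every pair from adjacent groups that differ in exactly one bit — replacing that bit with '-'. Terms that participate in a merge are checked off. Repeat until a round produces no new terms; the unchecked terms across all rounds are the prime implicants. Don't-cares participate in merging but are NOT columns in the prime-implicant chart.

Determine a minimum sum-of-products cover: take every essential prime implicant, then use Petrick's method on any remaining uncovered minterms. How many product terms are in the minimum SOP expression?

[col 0] 00001*, 00011*, 00100*, 00110*, 01011*, 01101*, 01110*, 10101*, 10110*, 10111*, 11001*, 11011*, 11101*, 11110*, 11111*
[col 1] -0110*, -1011, -1101, -1110*, 0-011, 0-110*, 000-1, 001-0, 1-101*, 1-110*, 1-111*, 101-1*, 1011-*, 11-01*, 11-11*, 110-1*, 111-1*, 1111-*
[col 2] --110, 1-1-1, 1-11-, 11--1
Prime implicants: --110, -1011, -1101, 0-011, 000-1, 001-0, 1-1-1, 1-11-, 11--1
PI chart (minterm → PIs covering it):
  1 | 000-1  (sole → essential)
  3 | 0-011,000-1
  4 | 001-0  (sole → essential)
  6 | --110,001-0
  13 | -1101  (sole → essential)
  21 | 1-1-1  (sole → essential)
  22 | --110,1-11-
  23 | 1-1-1,1-11-
  25 | 11--1  (sole → essential)
  27 | -1011,11--1
  29 | -1101,1-1-1,11--1
Essential prime implicants: -1101, 000-1, 001-0, 1-1-1, 11--1
Petrick residual → --110
Minimum SOP uses 6 PIs: cde' + bcd'e + a'b'c'e + a'b'ce' + ace + abe

6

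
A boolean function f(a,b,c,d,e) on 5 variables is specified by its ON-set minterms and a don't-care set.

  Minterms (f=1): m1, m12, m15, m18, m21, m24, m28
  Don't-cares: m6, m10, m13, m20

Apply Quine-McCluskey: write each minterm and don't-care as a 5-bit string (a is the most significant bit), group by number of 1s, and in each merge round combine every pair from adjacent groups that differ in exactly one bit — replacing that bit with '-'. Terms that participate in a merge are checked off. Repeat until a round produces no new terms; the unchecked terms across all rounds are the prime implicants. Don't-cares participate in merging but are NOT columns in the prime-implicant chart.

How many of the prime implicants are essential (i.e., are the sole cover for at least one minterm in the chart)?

5

Round 0: 00001 00110 01010 01100✓ 01101✓ 01111✓ 10010 10100✓ 10101✓ 11000✓ 11100✓
Round 1: -1100 011-1 0110- 1-100 1010- 11-00
PIs = {-1100, 00001, 00110, 01010, 011-1, 0110-, 1-100, 10010, 1010-, 11-00}
Coverage chart:
  m1: 00001 ←essential
  m12: -1100,0110-
  m15: 011-1 ←essential
  m18: 10010 ←essential
  m21: 1010- ←essential
  m24: 11-00 ←essential
  m28: -1100,1-100,11-00
Essential: 00001, 011-1, 10010, 1010-, 11-00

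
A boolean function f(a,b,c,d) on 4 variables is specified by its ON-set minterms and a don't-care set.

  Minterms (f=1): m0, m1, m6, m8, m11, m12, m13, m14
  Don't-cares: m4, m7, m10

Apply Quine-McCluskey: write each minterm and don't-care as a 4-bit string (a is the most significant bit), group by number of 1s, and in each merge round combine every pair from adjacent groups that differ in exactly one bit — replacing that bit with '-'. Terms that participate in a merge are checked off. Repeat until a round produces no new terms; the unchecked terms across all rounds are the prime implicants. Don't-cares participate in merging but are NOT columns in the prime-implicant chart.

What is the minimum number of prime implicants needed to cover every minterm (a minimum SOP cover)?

Round 0: 0000✓ 0001✓ 0100✓ 0110✓ 0111✓ 1000✓ 1010✓ 1011✓ 1100✓ 1101✓ 1110✓
Round 1: -000✓ -100✓ -110✓ 0-00✓ 000- 01-0✓ 011- 1-00✓ 1-10✓ 10-0✓ 101- 11-0✓ 110-
Round 2: --00 -1-0 1--0
PIs = {--00, -1-0, 000-, 011-, 1--0, 101-, 110-}
Coverage chart:
  m0: --00,000-
  m1: 000- ←essential
  m6: -1-0,011-
  m8: --00,1--0
  m11: 101- ←essential
  m12: --00,-1-0,1--0,110-
  m13: 110- ←essential
  m14: -1-0,1--0
Essential: 000-, 101-, 110-
Petrick residual → --00, -1-0
Min cover (5 terms): c'd' + bd' + a'b'c' + ab'c + abc'

5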